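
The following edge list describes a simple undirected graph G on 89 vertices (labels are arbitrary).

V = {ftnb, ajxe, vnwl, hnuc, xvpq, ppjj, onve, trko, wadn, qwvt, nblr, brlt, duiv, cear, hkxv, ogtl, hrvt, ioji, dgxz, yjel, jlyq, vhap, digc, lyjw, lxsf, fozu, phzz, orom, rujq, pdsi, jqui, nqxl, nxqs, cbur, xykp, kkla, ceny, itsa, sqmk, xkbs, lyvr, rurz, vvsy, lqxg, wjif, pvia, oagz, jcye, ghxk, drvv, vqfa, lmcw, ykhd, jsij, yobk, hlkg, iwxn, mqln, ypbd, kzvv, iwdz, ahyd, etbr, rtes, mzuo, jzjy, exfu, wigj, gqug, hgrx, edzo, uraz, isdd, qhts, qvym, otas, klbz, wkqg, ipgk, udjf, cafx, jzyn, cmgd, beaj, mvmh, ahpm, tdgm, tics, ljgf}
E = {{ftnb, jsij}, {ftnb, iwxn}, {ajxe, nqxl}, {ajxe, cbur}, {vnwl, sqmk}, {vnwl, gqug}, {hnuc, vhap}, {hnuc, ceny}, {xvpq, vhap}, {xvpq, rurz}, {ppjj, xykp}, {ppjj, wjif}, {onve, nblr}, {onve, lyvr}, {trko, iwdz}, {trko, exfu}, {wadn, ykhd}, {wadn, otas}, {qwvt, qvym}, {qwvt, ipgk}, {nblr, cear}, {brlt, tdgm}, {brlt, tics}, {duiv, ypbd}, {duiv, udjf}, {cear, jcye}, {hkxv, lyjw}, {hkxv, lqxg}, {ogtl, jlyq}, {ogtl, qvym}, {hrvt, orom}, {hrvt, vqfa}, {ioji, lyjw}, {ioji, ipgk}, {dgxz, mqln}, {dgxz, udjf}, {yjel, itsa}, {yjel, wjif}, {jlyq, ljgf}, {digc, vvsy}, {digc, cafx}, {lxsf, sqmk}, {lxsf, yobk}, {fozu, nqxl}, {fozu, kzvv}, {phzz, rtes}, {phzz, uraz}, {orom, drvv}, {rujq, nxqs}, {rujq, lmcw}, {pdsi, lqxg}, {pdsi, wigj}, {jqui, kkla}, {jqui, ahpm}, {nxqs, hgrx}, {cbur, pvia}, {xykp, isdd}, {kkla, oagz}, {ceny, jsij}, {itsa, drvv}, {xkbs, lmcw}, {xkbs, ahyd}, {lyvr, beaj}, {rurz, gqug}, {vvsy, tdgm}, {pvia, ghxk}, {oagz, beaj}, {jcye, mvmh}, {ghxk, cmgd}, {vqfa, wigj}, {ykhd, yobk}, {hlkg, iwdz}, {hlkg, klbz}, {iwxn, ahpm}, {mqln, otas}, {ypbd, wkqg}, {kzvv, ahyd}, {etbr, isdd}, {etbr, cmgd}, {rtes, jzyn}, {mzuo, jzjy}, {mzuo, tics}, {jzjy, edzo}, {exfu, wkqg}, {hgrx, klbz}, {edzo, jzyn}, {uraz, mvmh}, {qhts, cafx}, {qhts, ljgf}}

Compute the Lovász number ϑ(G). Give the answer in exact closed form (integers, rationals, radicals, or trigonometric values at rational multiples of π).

89*cos(pi/89)/(cos(pi/89) + 1)

Vertex yjel has 2 neighbors: itsa, wjif.
deg(exfu) = 2; N(exfu) = {trko, wkqg}.
Vertex fozu has 2 neighbors: nqxl, kzvv.
N(vhap) = {hnuc, xvpq}, |N(vhap)| = 2.
2-regular, N=89; this is C_{89}, the 89-cycle.
Distinct eigenvalues (to 3 d.p.): [2.0, 1.995, 1.98, 1.955, 1.921, 1.877, 1.823, 1.761, 1.689, 1.61, 1.522, 1.427, 1.324, 1.215, 1.1, 0.98, 0.854, 0.724, 0.591, 0.455, 0.316, 0.176, 0.035, -0.106, -0.246, -0.386, -0.523, -0.658, -0.79, -0.917, -1.04, -1.158, -1.27, -1.376, -1.475, -1.567, -1.651, -1.726, -1.793, -1.851, -1.9, -1.939, -1.969, -1.989, -1.999].
ϑ = −N·λ_min/(λ_max−λ_min) = −89·(-2*cos(pi/89))/(2−(-2*cos(pi/89))) = 89*cos(pi/89)/(cos(pi/89) + 1).
≈ 44.486135317 (to 9 d.p.).
44 ≤ 89*cos(pi/89)/(cos(pi/89) + 1) ≤ 45: both strict.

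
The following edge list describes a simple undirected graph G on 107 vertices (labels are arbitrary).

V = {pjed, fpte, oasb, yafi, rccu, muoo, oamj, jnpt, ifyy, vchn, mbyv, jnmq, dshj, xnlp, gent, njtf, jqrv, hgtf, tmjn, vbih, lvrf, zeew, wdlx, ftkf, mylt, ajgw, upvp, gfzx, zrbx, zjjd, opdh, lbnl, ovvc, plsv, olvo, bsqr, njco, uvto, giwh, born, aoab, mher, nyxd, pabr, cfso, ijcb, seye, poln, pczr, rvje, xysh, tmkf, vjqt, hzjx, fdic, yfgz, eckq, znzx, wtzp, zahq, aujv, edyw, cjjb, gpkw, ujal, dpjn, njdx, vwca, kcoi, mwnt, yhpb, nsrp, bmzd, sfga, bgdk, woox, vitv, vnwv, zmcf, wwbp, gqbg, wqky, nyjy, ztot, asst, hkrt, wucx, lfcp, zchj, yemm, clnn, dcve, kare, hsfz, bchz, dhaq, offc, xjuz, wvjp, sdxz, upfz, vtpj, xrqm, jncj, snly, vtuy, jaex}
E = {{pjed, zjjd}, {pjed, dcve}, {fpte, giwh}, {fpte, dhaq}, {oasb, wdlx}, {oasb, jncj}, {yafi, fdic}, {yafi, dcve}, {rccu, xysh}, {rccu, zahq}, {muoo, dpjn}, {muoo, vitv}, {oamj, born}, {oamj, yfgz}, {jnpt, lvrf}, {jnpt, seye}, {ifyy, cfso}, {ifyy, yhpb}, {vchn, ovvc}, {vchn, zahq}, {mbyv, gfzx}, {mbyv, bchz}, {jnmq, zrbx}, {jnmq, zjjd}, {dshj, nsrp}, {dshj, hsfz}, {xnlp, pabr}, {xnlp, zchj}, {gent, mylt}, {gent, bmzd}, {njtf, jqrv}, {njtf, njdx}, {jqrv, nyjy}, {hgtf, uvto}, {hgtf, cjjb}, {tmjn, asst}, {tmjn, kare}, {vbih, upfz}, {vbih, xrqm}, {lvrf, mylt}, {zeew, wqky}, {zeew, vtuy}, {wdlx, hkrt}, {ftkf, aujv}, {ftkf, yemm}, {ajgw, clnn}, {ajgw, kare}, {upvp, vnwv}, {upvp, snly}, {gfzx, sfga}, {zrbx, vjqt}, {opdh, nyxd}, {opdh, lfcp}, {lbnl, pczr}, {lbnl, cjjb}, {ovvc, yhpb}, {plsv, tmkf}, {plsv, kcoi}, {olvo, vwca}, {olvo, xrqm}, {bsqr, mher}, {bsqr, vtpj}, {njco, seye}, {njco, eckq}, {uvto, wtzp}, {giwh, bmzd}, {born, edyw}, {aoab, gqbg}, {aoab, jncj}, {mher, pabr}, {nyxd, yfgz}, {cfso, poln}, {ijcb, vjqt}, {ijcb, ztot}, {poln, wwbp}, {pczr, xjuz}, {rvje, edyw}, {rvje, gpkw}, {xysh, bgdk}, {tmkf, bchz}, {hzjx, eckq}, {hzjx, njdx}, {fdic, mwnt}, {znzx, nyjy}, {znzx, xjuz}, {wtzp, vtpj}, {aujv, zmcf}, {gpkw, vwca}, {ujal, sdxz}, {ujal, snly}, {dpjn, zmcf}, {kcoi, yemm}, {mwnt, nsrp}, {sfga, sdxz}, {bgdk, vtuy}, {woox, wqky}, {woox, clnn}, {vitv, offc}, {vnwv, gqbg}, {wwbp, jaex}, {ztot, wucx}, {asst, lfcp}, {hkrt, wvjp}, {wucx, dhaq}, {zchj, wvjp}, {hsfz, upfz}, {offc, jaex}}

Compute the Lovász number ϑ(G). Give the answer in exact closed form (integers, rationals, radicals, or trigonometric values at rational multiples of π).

deg(bgdk) = 2; N(bgdk) = {xysh, vtuy}.
N(wucx) = {ztot, dhaq}, |N(wucx)| = 2.
deg(xysh) = 2; N(xysh) = {rccu, bgdk}.
Vertex jncj has 2 neighbors: oasb, aoab.
107-vertex 2-regular graph: the odd cycle C_{107}.
spec(A) ≈ [2.0, 1.996553, 1.986223, 1.969046, 1.945082, 1.914413, 1.877144, 1.833404, 1.783344, 1.727137, 1.664975, 1.597075, 1.523668, 1.44501, 1.36137, 1.273037, 1.180316, 1.083526, 0.983001, 0.879087, 0.772143, 0.662537, 0.550647, 0.43686, 0.321566, 0.205163, 0.088054, -0.02936, -0.146672, -0.263478, -0.379376, -0.493966, -0.606854, -0.717649, -0.825971, -0.931446, -1.033709, -1.132409, -1.227206, -1.317772, -1.403795, -1.484979, -1.561044, -1.631728, -1.696787, -1.755997, -1.809154, -1.856074, -1.896596, -1.930579, -1.957908, -1.978487, -1.992247, -1.999138] (distinct, 6 d.p.).
Lovász (edge-transitive): ϑ = −107·(-2*cos(pi/107))/((2)−(-2*cos(pi/107))) = 107*cos(pi/107)/(cos(pi/107) + 1).
≈ 53.4885 (to 4 d.p.).
Sandwich: α(G)=53 ≤ ϑ(G)=107*cos(pi/107)/(cos(pi/107) + 1) ≤ χ(Ḡ)=54 (both strict).

107*cos(pi/107)/(cos(pi/107) + 1)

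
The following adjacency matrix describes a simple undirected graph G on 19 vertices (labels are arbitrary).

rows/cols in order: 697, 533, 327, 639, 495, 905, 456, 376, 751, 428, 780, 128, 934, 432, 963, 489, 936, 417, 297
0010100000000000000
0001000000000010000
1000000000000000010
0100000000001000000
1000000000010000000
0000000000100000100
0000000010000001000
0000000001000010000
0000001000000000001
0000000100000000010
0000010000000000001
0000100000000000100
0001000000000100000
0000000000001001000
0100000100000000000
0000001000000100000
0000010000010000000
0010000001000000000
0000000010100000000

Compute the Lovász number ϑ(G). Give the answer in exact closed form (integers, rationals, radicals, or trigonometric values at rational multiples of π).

19*cos(pi/19)/(cos(pi/19) + 1)

Vertex 533 has 2 neighbors: 639, 963.
deg(327) = 2; N(327) = {697, 417}.
deg(495) = 2; N(495) = {697, 128}.
Vertex 697 has 2 neighbors: 327, 495.
Every vertex has degree 2 (N=19); this is C_{19}, the 19-cycle.
Distinct eigenvalues (to 3 d.p.): [2.0, 1.892, 1.578, 1.094, 0.491, -0.165, -0.803, -1.355, -1.759, -1.973].
Lovász: ϑ = −19(-2*cos(pi/19))/(2+-(-1)*2*cos(pi/19)) = 19*cos(pi/19)/(cos(pi/19) + 1).
= 9.4347714… (decimal).
Check 9 ≤ 19*cos(pi/19)/(cos(pi/19) + 1) ≤ 10: both strict.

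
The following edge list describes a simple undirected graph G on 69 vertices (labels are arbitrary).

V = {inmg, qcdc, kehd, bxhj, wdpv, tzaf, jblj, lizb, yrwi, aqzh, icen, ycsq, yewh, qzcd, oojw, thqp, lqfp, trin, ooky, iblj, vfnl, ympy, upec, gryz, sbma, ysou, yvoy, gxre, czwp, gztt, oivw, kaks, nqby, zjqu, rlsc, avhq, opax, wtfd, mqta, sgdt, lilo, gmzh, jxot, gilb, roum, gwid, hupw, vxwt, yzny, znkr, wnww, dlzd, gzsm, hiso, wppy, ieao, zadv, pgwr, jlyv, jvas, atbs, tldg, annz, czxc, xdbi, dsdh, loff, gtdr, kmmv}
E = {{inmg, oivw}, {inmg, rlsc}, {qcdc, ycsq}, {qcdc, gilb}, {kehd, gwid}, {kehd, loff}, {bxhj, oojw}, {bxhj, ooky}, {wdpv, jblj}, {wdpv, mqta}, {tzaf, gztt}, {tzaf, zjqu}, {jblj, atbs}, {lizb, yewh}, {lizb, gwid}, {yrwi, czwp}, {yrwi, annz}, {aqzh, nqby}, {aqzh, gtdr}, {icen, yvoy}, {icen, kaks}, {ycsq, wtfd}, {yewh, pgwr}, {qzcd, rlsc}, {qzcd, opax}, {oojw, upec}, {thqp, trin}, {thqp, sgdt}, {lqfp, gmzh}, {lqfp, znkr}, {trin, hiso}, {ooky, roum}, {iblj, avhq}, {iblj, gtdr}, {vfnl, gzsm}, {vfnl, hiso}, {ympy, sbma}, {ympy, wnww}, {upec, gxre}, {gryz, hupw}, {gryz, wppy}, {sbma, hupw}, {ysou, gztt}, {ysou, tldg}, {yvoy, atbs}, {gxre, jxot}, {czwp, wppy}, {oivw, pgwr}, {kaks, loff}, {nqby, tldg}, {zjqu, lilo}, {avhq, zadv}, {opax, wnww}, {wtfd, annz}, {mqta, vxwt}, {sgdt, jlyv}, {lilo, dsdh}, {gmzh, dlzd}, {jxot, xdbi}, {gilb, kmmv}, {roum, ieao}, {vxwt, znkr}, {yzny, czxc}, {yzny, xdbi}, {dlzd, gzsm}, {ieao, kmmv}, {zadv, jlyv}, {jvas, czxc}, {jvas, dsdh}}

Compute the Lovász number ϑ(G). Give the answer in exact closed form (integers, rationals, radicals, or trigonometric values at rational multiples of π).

Vertex gztt has 2 neighbors: tzaf, ysou.
deg(thqp) = 2; N(thqp) = {trin, sgdt}.
N(gilb) = {qcdc, kmmv}, |N(gilb)| = 2.
deg(kmmv) = 2; N(kmmv) = {gilb, ieao}.
2-regular, N=69; connected 2-regular on 69 ⇒ C_{69}.
The 35 distinct eigenvalues: [2.0, 1.992, 1.967, 1.926, 1.869, 1.796, 1.709, 1.607, 1.492, 1.365, 1.227, 1.078, 0.92, 0.755, 0.583, 0.407, 0.227, 0.046, -0.136, -0.317, -0.496, -0.67, -0.838, -1.0, -1.153, -1.297, -1.43, -1.551, -1.66, -1.754, -1.834, -1.899, -1.948, -1.981, -1.998].
λ_max=2, λ_min=-2*cos(pi/69); ϑ = −69·λ_min/(λ_max−λ_min) = 69*cos(pi/69)/(cos(pi/69) + 1).
Numerically 34.482114.
Lovász sandwich 34 ≤ 69*cos(pi/69)/(cos(pi/69) + 1) ≤ 35: both strict.

69*cos(pi/69)/(cos(pi/69) + 1)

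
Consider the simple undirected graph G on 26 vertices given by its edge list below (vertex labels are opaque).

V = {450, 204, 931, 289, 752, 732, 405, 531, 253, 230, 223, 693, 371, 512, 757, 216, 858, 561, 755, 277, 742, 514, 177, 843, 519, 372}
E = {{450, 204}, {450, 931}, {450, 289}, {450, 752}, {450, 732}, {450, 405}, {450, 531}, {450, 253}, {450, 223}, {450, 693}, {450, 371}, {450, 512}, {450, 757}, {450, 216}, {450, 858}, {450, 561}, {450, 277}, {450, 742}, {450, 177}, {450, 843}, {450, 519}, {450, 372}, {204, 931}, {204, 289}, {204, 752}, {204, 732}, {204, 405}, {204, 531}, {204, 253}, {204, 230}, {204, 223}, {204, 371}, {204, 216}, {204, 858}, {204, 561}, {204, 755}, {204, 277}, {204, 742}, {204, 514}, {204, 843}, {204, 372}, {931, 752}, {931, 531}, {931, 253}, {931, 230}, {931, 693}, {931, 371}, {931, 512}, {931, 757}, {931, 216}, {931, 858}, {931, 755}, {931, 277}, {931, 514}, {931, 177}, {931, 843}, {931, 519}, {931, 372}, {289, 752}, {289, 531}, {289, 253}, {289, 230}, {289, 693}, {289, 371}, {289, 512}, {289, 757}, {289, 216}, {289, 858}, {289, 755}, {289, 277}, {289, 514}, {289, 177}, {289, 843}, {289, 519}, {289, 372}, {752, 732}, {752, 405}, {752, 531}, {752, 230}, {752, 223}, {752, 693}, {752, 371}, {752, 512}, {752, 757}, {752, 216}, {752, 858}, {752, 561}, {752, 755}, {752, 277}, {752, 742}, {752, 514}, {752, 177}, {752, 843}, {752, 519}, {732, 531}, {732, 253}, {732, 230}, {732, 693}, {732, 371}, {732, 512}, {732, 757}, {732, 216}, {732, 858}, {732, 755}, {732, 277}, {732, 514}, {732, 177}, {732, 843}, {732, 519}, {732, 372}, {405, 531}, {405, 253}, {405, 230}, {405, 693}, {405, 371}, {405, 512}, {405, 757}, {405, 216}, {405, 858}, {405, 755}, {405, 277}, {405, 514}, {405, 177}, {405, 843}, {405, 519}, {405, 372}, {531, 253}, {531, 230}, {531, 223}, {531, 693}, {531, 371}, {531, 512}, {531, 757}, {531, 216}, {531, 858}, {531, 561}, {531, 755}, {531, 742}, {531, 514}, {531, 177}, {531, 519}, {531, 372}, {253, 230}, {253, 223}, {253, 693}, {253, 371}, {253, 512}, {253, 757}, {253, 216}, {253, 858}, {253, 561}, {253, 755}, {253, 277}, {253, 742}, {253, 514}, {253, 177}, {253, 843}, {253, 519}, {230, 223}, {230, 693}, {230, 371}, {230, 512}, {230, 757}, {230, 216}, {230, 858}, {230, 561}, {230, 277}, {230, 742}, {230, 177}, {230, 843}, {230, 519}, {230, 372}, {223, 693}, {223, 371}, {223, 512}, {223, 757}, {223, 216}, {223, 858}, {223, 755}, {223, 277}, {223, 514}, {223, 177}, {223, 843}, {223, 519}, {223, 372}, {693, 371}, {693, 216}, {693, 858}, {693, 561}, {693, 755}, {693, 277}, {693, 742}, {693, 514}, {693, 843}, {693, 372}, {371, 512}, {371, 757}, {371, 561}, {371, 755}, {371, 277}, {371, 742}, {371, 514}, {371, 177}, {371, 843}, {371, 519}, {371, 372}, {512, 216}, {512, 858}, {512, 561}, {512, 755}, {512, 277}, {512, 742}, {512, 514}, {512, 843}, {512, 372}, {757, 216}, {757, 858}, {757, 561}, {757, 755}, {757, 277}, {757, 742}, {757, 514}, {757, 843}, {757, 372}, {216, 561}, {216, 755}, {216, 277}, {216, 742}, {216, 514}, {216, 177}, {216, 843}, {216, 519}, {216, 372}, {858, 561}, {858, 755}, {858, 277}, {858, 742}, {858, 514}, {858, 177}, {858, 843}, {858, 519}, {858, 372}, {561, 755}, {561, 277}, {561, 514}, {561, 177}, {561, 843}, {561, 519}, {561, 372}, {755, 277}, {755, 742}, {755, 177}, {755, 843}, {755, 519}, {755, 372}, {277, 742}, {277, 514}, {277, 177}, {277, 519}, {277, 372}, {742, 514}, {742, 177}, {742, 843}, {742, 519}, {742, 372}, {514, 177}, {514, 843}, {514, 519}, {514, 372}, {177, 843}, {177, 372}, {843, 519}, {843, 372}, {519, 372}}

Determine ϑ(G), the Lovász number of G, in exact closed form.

deg(371) = 23; N(371) = {450, 204, 931, 289, 752, 732, 405, 531, 253, 230, 223, 693, 512, 757, 561, 755, 277, 742, 514, 177, 843, 519, 372}.
N(858) = {450, 204, 931, 289, 752, 732, 405, 531, 253, 230, 223, 693, 512, 757, 561, 755, 277, 742, 514, 177, 843, 519, 372}, |N(858)| = 23.
N(277) = {450, 204, 931, 289, 752, 732, 405, 253, 230, 223, 693, 371, 512, 757, 216, 858, 561, 755, 742, 514, 177, 519, 372}, |N(277)| = 23.
N(372) = {450, 204, 931, 289, 732, 405, 531, 230, 223, 693, 371, 512, 757, 216, 858, 561, 755, 277, 742, 514, 177, 843, 519}, |N(372)| = 23.
Complete 6-partite, parts [7, 6, 4, 3, 3, 3]: perfect, ϑ = α = 7.
ϑ(G) ≈ 7.00000.
α=7, χ(Ḡ)=7; ϑ=7 lies between (collapsed).

7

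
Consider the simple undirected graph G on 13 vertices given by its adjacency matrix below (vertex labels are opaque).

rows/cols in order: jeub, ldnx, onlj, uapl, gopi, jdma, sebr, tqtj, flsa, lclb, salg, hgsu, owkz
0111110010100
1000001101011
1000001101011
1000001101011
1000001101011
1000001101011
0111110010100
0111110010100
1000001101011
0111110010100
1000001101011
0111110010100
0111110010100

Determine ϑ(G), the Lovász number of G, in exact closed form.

Vertex lclb has 7 neighbors: ldnx, onlj, uapl, gopi, jdma, flsa, salg.
Vertex tqtj has 7 neighbors: ldnx, onlj, uapl, gopi, jdma, flsa, salg.
deg(owkz) = 7; N(owkz) = {ldnx, onlj, uapl, gopi, jdma, flsa, salg}.
deg(jdma) = 6; N(jdma) = {jeub, sebr, tqtj, lclb, hgsu, owkz}.
Complete multipartite on [7, 6]: sandwich collapses at ϑ=7.
Numerically 7.00000000.
7 ≤ 7 ≤ 7: collapsed.

7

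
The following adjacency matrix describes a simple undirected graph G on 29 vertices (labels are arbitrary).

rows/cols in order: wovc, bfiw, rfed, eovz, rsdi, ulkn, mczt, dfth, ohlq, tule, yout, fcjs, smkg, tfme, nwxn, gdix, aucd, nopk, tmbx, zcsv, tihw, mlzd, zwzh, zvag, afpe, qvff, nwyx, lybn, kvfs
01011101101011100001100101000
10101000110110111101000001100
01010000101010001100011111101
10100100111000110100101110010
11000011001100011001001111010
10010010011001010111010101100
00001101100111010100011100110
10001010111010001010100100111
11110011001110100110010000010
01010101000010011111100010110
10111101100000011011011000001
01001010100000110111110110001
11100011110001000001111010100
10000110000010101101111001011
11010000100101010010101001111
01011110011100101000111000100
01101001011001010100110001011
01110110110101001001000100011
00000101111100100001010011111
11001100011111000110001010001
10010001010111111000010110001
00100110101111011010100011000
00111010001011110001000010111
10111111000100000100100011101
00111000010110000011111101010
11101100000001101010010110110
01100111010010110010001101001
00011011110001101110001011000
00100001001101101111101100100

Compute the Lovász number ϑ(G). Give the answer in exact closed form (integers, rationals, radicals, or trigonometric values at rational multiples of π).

sqrt(29)

Vertex ulkn has 14 neighbors: wovc, eovz, mczt, tule, yout, tfme, gdix, nopk, tmbx, zcsv, mlzd, zvag, qvff, nwyx.
Vertex smkg has 14 neighbors: wovc, bfiw, rfed, mczt, dfth, ohlq, tule, tfme, zcsv, tihw, mlzd, zwzh, afpe, nwyx.
N(tmbx) = {ulkn, dfth, ohlq, tule, yout, fcjs, nwxn, zcsv, mlzd, afpe, qvff, nwyx, lybn, kvfs}, |N(tmbx)| = 14.
Vertex rfed has 14 neighbors: bfiw, eovz, ohlq, yout, smkg, aucd, nopk, mlzd, zwzh, zvag, afpe, qvff, nwyx, kvfs.
29-vertex 14-regular graph: strongly regular (29,14,6,7).
A has 3 distinct eigenvalues ≈ [14.0, 2.193, -3.193].
Lovász (edge-transitive): ϑ = −29·(-sqrt(29)/2 - 1/2)/((14)−(-sqrt(29)/2 - 1/2)) = sqrt(29).
ϑ(G) ≈ 5.3852.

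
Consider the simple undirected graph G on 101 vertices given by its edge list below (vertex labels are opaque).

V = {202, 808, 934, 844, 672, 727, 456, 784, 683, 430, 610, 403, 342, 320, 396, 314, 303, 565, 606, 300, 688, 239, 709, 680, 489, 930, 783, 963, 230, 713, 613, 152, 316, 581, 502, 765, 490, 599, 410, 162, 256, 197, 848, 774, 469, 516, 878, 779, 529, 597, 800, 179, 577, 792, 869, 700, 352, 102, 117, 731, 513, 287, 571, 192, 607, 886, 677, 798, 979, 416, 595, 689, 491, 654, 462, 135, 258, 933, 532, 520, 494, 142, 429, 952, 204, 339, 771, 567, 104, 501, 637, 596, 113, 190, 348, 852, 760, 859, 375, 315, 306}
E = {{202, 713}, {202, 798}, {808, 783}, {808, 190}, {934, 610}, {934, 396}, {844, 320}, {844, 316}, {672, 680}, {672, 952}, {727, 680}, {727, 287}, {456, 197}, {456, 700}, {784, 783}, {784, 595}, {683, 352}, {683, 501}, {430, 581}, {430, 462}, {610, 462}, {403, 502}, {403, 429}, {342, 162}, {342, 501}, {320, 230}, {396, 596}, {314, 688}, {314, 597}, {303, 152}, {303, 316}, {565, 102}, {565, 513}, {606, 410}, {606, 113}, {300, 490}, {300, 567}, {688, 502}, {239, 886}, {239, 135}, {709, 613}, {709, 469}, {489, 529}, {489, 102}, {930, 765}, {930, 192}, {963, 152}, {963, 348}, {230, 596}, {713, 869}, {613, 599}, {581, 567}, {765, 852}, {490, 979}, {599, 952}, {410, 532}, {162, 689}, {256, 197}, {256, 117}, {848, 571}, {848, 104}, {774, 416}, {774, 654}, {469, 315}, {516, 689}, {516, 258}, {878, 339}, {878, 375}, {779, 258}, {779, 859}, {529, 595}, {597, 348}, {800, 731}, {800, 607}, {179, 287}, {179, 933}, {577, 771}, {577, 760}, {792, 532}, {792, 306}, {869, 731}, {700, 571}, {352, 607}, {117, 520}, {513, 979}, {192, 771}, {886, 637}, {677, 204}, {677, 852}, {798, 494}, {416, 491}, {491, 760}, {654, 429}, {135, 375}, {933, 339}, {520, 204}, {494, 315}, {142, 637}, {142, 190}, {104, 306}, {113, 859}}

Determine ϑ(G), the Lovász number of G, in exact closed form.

101*cos(pi/101)/(cos(pi/101) + 1)

deg(607) = 2; N(607) = {800, 352}.
deg(320) = 2; N(320) = {844, 230}.
N(532) = {410, 792}, |N(532)| = 2.
deg(513) = 2; N(513) = {565, 979}.
Regular of degree 2 on 101 vertices: the odd cycle C_{101}.
spec(A) ≈ [2.0, 1.996131, 1.98454, 1.96527, 1.938398, 1.904026, 1.862288, 1.813345, 1.757387, 1.694629, 1.625316, 1.549714, 1.468117, 1.38084, 1.288221, 1.190618, 1.088408, 0.981988, 0.871769, 0.758177, 0.641652, 0.522644, 0.401614, 0.279031, 0.155368, 0.031104, -0.093281, -0.217304, -0.340487, -0.462353, -0.582429, -0.700253, -0.815367, -0.927327, -1.035699, -1.140065, -1.240019, -1.335176, -1.425168, -1.509646, -1.588283, -1.660776, -1.726843, -1.78623, -1.838706, -1.884069, -1.922142, -1.952779, -1.975861, -1.991299, -1.999033] (distinct, 6 d.p.).
Lovász (edge-transitive): ϑ = −101·(-2*cos(pi/101))/((2)−(-2*cos(pi/101))) = 101*cos(pi/101)/(cos(pi/101) + 1).
Numerically 50.487783.
α=50, χ(Ḡ)=51; ϑ=101*cos(pi/101)/(cos(pi/101) + 1) lies between (both strict).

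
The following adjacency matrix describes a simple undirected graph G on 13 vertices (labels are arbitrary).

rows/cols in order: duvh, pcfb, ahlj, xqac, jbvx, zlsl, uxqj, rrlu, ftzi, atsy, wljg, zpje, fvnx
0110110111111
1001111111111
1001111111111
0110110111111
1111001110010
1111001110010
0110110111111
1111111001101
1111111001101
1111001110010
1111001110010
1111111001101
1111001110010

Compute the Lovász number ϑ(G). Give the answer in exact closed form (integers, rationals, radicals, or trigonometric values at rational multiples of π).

5

Vertex duvh has 10 neighbors: pcfb, ahlj, jbvx, zlsl, rrlu, ftzi, atsy, wljg, zpje, fvnx.
Vertex rrlu has 10 neighbors: duvh, pcfb, ahlj, xqac, jbvx, zlsl, uxqj, atsy, wljg, fvnx.
deg(atsy) = 8; N(atsy) = {duvh, pcfb, ahlj, xqac, uxqj, rrlu, ftzi, zpje}.
N(xqac) = {pcfb, ahlj, jbvx, zlsl, rrlu, ftzi, atsy, wljg, zpje, fvnx}, |N(xqac)| = 10.
4 parts of sizes [5, 3, 3, 2]; α(G) = 5 = ϑ (perfect).
Numerically 5.0000000.
Check 5 ≤ 5 ≤ 5: collapsed.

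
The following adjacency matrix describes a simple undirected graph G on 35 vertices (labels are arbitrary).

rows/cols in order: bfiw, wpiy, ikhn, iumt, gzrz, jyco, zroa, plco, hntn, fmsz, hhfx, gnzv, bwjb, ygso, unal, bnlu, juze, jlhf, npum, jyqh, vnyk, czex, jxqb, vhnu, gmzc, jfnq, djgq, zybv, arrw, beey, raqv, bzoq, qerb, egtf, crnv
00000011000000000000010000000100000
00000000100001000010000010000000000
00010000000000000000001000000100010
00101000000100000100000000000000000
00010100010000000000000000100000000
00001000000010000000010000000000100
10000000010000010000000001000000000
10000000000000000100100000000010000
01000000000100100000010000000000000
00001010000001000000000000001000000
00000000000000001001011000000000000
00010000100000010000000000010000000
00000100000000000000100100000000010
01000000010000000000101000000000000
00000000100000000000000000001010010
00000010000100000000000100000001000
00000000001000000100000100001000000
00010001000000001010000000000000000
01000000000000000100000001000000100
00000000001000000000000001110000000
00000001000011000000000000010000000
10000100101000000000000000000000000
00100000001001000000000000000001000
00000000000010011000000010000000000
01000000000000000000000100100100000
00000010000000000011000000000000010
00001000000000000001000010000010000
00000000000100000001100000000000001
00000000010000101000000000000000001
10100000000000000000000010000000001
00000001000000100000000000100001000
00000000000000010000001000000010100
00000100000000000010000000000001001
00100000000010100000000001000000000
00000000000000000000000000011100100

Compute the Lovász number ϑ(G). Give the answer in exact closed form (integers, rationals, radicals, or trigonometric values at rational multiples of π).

deg(bfiw) = 4; N(bfiw) = {zroa, plco, czex, beey}.
deg(bzoq) = 4; N(bzoq) = {bnlu, jxqb, raqv, qerb}.
deg(ikhn) = 4; N(ikhn) = {iumt, jxqb, beey, egtf}.
deg(gmzc) = 4; N(gmzc) = {wpiy, vhnu, djgq, beey}.
Regular of degree 4 on 35 vertices: Kneser-type, 3-subsets of [7].
Distinct eigenvalues (to 4 d.p.): [4.0, 2.0, -1.0, -3.0].
Lovász: ϑ = −35(-3)/(4+-1*(-3)) = 15.
ϑ(G) ≈ 15.000000000.

15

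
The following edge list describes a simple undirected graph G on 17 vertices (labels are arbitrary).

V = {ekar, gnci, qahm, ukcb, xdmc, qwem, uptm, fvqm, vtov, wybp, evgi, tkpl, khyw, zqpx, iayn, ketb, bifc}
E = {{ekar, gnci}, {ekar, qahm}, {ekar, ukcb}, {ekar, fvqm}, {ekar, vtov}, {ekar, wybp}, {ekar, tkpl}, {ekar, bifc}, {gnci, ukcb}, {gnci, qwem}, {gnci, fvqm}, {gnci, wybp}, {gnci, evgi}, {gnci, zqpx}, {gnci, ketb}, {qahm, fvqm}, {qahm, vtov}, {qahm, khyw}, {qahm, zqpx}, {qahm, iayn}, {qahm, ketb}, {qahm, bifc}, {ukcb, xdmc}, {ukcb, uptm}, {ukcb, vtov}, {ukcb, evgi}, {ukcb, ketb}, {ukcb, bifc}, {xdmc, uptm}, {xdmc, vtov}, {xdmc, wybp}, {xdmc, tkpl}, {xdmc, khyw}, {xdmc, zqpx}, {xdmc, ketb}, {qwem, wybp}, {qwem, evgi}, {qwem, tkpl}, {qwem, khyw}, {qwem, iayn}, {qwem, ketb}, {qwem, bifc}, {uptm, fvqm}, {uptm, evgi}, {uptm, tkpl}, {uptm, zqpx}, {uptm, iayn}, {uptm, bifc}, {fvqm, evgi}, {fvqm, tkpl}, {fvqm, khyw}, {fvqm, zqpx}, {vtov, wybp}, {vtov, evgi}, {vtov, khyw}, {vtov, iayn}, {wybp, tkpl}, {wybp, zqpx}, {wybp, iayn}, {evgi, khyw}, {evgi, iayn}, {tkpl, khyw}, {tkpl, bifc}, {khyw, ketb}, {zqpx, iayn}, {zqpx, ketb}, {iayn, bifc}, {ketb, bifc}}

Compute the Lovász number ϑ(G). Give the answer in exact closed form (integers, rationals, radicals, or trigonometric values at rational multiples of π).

deg(xdmc) = 8; N(xdmc) = {ukcb, uptm, vtov, wybp, tkpl, khyw, zqpx, ketb}.
Vertex khyw has 8 neighbors: qahm, xdmc, qwem, fvqm, vtov, evgi, tkpl, ketb.
deg(vtov) = 8; N(vtov) = {ekar, qahm, ukcb, xdmc, wybp, evgi, khyw, iayn}.
Vertex iayn has 8 neighbors: qahm, qwem, uptm, vtov, wybp, evgi, zqpx, bifc.
8-regular, N=17; SR(17,8,3,4) — a Paley graph.
spec(A) ≈ [8.0, 1.56155, -2.56155] (distinct, 5 d.p.).
−17·(-sqrt(17)/2 - 1/2) / ((8)−(-sqrt(17)/2 - 1/2)) = sqrt(17) = ϑ(G).
ϑ(G) ≈ 4.123106.

sqrt(17)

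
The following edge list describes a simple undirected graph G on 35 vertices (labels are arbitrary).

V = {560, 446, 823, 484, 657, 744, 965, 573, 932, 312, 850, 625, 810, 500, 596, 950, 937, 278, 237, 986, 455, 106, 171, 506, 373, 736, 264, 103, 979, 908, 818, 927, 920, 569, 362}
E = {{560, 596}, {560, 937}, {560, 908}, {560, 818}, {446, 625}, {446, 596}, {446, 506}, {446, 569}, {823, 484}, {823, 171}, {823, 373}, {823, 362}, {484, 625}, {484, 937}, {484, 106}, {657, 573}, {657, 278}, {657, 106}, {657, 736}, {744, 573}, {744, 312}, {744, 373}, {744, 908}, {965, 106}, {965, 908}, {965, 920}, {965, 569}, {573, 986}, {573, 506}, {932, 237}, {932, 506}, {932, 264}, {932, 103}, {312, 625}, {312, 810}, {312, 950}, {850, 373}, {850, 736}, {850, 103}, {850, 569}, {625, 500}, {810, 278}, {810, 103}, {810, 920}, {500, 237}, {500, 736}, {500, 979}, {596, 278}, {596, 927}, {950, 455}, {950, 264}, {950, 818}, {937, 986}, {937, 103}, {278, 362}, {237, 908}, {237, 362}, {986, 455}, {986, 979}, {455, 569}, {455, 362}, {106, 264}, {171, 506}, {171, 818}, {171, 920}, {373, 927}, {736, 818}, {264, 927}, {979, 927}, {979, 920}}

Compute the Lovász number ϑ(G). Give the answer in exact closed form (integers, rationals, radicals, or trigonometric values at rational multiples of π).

15

deg(484) = 4; N(484) = {823, 625, 937, 106}.
N(446) = {625, 596, 506, 569}, |N(446)| = 4.
N(823) = {484, 171, 373, 362}, |N(823)| = 4.
N(657) = {573, 278, 106, 736}, |N(657)| = 4.
Regular of degree 4 on 35 vertices: Kneser K(7,3) on C(7,3)=35 vertices.
A has 4 distinct eigenvalues ≈ [4.0, 2.0, -1.0, -3.0].
ϑ = −N·λ_min/(λ_max−λ_min) = −35·(-3)/(4−(-3)) = 15.
= 15.00000000… (decimal).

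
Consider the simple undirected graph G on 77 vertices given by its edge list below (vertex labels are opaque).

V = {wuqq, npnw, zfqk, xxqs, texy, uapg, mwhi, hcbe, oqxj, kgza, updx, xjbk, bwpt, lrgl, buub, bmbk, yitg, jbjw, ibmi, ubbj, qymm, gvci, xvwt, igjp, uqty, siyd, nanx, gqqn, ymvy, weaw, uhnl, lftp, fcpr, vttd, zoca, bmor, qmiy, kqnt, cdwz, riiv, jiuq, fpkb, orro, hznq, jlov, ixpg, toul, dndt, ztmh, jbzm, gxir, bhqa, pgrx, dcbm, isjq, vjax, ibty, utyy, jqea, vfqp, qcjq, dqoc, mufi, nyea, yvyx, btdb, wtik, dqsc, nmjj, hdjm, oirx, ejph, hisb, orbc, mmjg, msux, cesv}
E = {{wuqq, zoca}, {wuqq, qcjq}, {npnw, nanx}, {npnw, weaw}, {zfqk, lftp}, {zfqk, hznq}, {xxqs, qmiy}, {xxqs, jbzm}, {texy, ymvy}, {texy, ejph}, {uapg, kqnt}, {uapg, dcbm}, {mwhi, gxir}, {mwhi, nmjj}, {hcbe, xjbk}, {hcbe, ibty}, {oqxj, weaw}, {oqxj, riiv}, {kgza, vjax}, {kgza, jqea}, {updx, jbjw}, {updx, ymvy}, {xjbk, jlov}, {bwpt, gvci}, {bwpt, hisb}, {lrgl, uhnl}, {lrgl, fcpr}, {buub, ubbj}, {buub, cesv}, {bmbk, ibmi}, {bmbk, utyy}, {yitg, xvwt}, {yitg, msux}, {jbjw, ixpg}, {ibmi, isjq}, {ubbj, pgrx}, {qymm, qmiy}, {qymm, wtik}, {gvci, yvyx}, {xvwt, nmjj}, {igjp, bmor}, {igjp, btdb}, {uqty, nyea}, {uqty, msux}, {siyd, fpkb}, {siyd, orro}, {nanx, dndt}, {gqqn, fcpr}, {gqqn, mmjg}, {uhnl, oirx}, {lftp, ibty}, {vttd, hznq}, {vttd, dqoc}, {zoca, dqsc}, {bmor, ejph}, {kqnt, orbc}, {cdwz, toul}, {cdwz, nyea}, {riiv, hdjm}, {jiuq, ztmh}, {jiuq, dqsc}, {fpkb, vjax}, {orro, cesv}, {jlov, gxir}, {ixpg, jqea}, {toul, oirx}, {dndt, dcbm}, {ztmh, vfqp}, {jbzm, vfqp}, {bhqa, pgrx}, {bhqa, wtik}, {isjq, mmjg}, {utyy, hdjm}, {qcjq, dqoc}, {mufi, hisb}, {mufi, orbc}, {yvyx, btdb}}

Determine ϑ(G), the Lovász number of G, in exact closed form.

deg(nyea) = 2; N(nyea) = {uqty, cdwz}.
N(qymm) = {qmiy, wtik}, |N(qymm)| = 2.
Vertex ubbj has 2 neighbors: buub, pgrx.
Vertex jqea has 2 neighbors: kgza, ixpg.
Regular of degree 2 on 77 vertices: the odd cycle C_{77}.
The 39 distinct eigenvalues: [2.0, 1.993, 1.973, 1.94, 1.894, 1.836, 1.765, 1.683, 1.589, 1.484, 1.37, 1.247, 1.115, 0.976, 0.831, 0.68, 0.524, 0.365, 0.204, 0.041, -0.122, -0.285, -0.445, -0.602, -0.756, -0.904, -1.047, -1.182, -1.31, -1.429, -1.538, -1.637, -1.725, -1.802, -1.867, -1.919, -1.959, -1.985, -1.998].
With N=77: ϑ(G) = 77·(-(-1)*2*cos(pi/77))/(2−(-2*cos(pi/77))) = 77*cos(pi/77)/(cos(pi/77) + 1).
ϑ(G) ≈ 38.483973.
38 ≤ 77*cos(pi/77)/(cos(pi/77) + 1) ≤ 39: both strict.

77*cos(pi/77)/(cos(pi/77) + 1)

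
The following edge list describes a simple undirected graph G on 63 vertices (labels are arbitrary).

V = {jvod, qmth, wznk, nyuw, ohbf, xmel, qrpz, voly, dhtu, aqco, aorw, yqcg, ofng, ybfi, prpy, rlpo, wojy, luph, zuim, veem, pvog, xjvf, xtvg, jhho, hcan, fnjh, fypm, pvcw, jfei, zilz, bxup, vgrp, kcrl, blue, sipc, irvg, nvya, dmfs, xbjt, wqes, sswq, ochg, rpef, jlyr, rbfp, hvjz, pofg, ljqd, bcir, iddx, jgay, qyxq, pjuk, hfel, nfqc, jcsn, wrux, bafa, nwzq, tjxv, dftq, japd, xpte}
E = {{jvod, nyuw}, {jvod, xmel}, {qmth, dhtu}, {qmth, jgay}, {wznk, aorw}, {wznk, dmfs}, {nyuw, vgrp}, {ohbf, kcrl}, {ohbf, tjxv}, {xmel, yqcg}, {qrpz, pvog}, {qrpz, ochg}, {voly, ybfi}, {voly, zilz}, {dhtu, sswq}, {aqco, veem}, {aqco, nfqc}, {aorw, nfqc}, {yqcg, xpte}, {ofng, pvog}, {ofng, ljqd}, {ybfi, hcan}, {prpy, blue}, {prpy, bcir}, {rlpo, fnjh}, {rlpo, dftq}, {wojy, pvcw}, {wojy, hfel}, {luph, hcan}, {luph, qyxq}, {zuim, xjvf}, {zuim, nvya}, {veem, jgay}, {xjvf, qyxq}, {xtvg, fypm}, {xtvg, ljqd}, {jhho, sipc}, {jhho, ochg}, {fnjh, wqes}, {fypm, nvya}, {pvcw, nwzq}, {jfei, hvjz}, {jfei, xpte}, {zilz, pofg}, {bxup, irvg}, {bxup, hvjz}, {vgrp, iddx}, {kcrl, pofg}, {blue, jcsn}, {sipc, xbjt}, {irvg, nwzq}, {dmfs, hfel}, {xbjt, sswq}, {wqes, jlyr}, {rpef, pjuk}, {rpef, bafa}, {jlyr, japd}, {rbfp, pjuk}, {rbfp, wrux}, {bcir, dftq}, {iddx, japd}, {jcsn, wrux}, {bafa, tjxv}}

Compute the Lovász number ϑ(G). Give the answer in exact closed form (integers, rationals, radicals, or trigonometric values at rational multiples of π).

N(kcrl) = {ohbf, pofg}, |N(kcrl)| = 2.
deg(zuim) = 2; N(zuim) = {xjvf, nvya}.
N(bafa) = {rpef, tjxv}, |N(bafa)| = 2.
deg(zilz) = 2; N(zilz) = {voly, pofg}.
deg(v) = 2 for all v (|V|=63); this is C_{63}, the 63-cycle.
Distinct eigenvalues (to 6 d.p.): [2.0, 1.990062, 1.960345, 1.911146, 1.842952, 1.756443, 1.652478, 1.532089, 1.396474, 1.24698, 1.085093, 0.912421, 0.730682, 0.541681, 0.347296, 0.14946, -0.049861, -0.248687, -0.445042, -0.636973, -0.822574, -1.0, -1.167487, -1.323372, -1.466104, -1.594265, -1.706582, -1.801938, -1.879385, -1.938155, -1.977662, -1.997514].
−63·(-2*cos(pi/63)) / ((2)−(-2*cos(pi/63))) = 63*cos(pi/63)/(cos(pi/63) + 1) = ϑ(G).
Numerically 31.4804093.
α=31, χ(Ḡ)=32; ϑ=63*cos(pi/63)/(cos(pi/63) + 1) lies between (both strict).

63*cos(pi/63)/(cos(pi/63) + 1)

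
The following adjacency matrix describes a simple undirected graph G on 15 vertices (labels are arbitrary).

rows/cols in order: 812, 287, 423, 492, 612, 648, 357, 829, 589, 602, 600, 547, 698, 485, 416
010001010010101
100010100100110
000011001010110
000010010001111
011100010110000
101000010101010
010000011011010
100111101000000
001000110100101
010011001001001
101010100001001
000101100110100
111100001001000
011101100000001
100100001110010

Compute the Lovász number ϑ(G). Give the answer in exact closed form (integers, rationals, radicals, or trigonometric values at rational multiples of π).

N(612) = {287, 423, 492, 829, 602, 600}, |N(612)| = 6.
Vertex 485 has 6 neighbors: 287, 423, 492, 648, 357, 416.
deg(492) = 6; N(492) = {612, 829, 547, 698, 485, 416}.
N(829) = {812, 492, 612, 648, 357, 589}, |N(829)| = 6.
15-vertex 6-regular graph: Kneser K(6,2) on C(6,2)=15 vertices.
spec(A) ≈ [6.0, 1.0, -3.0] (distinct, 5 d.p.).
λ_max=6, λ_min=-3; ϑ = −15·λ_min/(λ_max−λ_min) = 5.
Numerically 5.00000000.

5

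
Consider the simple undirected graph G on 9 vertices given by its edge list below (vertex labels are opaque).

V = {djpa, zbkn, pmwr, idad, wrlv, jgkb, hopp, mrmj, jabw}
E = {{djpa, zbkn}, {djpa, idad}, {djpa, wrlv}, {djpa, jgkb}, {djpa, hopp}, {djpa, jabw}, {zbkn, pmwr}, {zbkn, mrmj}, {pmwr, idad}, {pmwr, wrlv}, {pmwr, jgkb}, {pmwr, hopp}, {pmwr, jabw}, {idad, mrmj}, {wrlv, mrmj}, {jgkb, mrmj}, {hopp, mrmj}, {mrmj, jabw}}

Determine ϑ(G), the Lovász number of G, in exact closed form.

deg(djpa) = 6; N(djpa) = {zbkn, idad, wrlv, jgkb, hopp, jabw}.
Vertex jgkb has 3 neighbors: djpa, pmwr, mrmj.
deg(wrlv) = 3; N(wrlv) = {djpa, pmwr, mrmj}.
N(pmwr) = {zbkn, idad, wrlv, jgkb, hopp, jabw}, |N(pmwr)| = 6.
Complete multipartite on [6, 3]: sandwich collapses at ϑ=6.
= 6.000000000… (decimal).
Sandwich: α(G)=6 ≤ ϑ(G)=6 ≤ χ(Ḡ)=6 (collapsed).

6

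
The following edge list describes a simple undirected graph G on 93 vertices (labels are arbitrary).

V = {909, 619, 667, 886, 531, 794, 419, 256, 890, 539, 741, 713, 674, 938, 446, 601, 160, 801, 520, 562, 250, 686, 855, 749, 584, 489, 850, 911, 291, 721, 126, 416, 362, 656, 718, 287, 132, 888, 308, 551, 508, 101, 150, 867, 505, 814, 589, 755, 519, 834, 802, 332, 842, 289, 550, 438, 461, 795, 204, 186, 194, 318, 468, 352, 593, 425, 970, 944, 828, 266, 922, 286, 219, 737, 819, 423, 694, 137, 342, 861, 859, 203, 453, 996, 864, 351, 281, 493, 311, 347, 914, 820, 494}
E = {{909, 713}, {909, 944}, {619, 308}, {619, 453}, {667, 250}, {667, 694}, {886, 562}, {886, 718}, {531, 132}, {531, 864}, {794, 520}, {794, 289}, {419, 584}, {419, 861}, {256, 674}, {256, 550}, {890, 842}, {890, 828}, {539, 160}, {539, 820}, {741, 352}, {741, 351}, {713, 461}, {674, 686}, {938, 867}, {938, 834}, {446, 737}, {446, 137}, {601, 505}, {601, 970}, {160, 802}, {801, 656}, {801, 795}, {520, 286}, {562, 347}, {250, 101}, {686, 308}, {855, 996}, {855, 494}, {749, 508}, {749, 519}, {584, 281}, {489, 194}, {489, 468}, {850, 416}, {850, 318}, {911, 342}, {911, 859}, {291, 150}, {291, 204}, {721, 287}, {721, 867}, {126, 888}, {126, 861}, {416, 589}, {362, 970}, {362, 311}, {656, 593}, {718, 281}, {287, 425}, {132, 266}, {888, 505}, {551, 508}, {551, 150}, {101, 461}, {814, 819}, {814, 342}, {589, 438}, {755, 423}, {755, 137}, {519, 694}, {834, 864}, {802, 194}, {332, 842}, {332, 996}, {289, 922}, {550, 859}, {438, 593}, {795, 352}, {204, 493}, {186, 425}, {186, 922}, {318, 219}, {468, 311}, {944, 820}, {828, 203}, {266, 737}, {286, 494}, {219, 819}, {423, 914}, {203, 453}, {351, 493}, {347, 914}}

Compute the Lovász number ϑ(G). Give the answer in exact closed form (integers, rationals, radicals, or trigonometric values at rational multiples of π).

Vertex 814 has 2 neighbors: 819, 342.
N(250) = {667, 101}, |N(250)| = 2.
Vertex 342 has 2 neighbors: 911, 814.
N(970) = {601, 362}, |N(970)| = 2.
G on 93 vertices is 2-regular; connected 2-regular on 93 ⇒ C_{93}.
Distinct eigenvalues (to 5 d.p.): [2.0, 1.99544, 1.98177, 1.95906, 1.92741, 1.88697, 1.83792, 1.78048, 1.71491, 1.64153, 1.56065, 1.47265, 1.37793, 1.27693, 1.1701, 1.05793, 0.94093, 0.81964, 0.69461, 0.56641, 0.43563, 0.30286, 0.1687, 0.03378, -0.1013, -0.23591, -0.36945, -0.50131, -0.63087, -0.75756, -0.88079, -1.0, -1.11465, -1.22421, -1.32819, -1.42611, -1.51752, -1.602, -1.67918, -1.74869, -1.81023, -1.86351, -1.90828, -1.94434, -1.97154, -1.98974, -1.99886].
ϑ = −N·λ_min/(λ_max−λ_min) = −93·(-2*cos(pi/93))/(2−(-2*cos(pi/93))) = 93*cos(pi/93)/(cos(pi/93) + 1).
= 46.48673… (decimal).
Lovász sandwich 46 ≤ 93*cos(pi/93)/(cos(pi/93) + 1) ≤ 47: both strict.

93*cos(pi/93)/(cos(pi/93) + 1)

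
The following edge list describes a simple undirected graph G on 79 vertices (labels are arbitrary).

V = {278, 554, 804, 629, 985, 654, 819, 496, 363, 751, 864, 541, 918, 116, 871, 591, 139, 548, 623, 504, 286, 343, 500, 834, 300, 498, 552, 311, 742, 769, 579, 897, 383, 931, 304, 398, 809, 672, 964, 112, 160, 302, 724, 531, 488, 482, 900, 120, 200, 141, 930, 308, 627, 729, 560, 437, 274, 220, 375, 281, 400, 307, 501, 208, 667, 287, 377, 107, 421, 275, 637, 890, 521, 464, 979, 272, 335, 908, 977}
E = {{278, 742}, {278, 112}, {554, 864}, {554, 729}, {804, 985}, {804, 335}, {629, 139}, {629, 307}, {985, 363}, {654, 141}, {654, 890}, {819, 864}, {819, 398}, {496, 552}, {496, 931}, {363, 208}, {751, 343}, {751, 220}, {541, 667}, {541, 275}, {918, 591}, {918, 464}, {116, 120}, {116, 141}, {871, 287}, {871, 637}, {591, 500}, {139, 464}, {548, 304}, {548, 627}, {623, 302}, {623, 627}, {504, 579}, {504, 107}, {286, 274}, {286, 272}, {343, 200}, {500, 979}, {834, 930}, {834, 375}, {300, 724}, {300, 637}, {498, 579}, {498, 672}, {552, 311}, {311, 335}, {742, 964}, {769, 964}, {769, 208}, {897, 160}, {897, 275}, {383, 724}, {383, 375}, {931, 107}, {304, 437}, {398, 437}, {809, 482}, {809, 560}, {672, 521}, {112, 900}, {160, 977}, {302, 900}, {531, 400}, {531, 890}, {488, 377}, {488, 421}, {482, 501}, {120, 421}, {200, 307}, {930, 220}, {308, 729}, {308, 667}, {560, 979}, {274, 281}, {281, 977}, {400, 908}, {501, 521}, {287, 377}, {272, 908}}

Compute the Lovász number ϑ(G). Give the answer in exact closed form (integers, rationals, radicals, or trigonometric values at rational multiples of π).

Vertex 900 has 2 neighbors: 112, 302.
deg(482) = 2; N(482) = {809, 501}.
Vertex 200 has 2 neighbors: 343, 307.
Vertex 964 has 2 neighbors: 742, 769.
79-vertex 2-regular graph: this is C_{79}, the 79-cycle.
The 40 distinct eigenvalues: [2.0, 1.99368, 1.97475, 1.94334, 1.89964, 1.84393, 1.77657, 1.69797, 1.60863, 1.50913, 1.40008, 1.28219, 1.15618, 1.02287, 0.88309, 0.73773, 0.5877, 0.43396, 0.27747, 0.11923, -0.03976, -0.19851, -0.356, -0.51123, -0.66324, -0.81105, -0.95374, -1.09039, -1.22015, -1.3422, -1.45576, -1.56011, -1.65461, -1.73864, -1.81168, -1.87327, -1.92301, -1.96059, -1.98578, -1.99842].
−79·(-2*cos(pi/79)) / ((2)−(-2*cos(pi/79))) = 79*cos(pi/79)/(cos(pi/79) + 1) = ϑ(G).
Numerically 39.48437942.
39 ≤ 79*cos(pi/79)/(cos(pi/79) + 1) ≤ 40: both strict.

79*cos(pi/79)/(cos(pi/79) + 1)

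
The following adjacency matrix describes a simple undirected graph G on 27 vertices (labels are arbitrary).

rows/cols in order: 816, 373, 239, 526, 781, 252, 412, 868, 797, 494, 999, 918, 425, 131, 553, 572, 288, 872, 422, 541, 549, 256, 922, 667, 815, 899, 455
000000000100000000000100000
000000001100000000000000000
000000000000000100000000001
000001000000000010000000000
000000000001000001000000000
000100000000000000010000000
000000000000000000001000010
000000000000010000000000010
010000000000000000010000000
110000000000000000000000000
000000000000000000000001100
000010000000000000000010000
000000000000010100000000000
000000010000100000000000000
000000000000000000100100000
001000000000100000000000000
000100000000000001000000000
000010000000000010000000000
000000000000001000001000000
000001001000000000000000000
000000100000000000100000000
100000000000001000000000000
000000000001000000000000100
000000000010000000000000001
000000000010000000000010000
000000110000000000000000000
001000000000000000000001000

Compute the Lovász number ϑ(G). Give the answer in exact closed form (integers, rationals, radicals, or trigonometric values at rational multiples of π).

27*cos(pi/27)/(cos(pi/27) + 1)

deg(549) = 2; N(549) = {412, 422}.
N(797) = {373, 541}, |N(797)| = 2.
N(425) = {131, 572}, |N(425)| = 2.
deg(373) = 2; N(373) = {797, 494}.
27-vertex 2-regular graph: a single 27-cycle (edge-transitive).
A has 14 distinct eigenvalues ≈ [2.0, 1.94609, 1.78727, 1.53209, 1.19432, 0.79216, 0.3473, -0.11629, -0.57361, -1.0, -1.37248, -1.67098, -1.87939, -1.98648].
λ_max=2, λ_min=-2*cos(pi/27); ϑ = −27·λ_min/(λ_max−λ_min) = 27*cos(pi/27)/(cos(pi/27) + 1).
≈ 13.454204087 (to 9 d.p.).
α=13, χ(Ḡ)=14; ϑ=27*cos(pi/27)/(cos(pi/27) + 1) lies between (both strict).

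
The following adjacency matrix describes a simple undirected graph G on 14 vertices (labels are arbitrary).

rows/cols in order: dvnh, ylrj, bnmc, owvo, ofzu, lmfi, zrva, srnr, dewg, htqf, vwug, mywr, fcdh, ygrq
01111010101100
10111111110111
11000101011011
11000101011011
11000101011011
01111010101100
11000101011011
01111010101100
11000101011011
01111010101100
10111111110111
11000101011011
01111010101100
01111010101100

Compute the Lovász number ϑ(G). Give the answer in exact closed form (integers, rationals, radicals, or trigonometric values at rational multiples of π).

6

deg(ygrq) = 8; N(ygrq) = {ylrj, bnmc, owvo, ofzu, zrva, dewg, vwug, mywr}.
deg(ofzu) = 8; N(ofzu) = {dvnh, ylrj, lmfi, srnr, htqf, vwug, fcdh, ygrq}.
Vertex srnr has 8 neighbors: ylrj, bnmc, owvo, ofzu, zrva, dewg, vwug, mywr.
N(fcdh) = {ylrj, bnmc, owvo, ofzu, zrva, dewg, vwug, mywr}, |N(fcdh)| = 8.
3 parts of sizes [6, 6, 2]; α(G) = 6 = ϑ (perfect).
= 6.000000… (decimal).
6 ≤ 6 ≤ 6: collapsed.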